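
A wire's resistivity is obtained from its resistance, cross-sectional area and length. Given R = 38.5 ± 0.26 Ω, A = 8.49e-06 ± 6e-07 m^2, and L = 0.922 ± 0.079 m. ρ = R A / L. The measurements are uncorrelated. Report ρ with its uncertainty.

(3.55 ± 0.394) × 10^-4 Ω·m

Since ρ is a product/quotient, work with relative uncertainties:
  (1·δR/R)² = (1×0.00675)² = 4.56e-05;  (1·δA/A)² = (1×0.0707)² = 0.00499;  (-1·δL/L)² = (-1×0.0857)² = 0.00734
δρ/ρ = √(0.0124) = 0.111
ρ = 0.000355 Ω·m, so δρ = 0.111 × 0.000355 = 3.94e-05 Ω·m.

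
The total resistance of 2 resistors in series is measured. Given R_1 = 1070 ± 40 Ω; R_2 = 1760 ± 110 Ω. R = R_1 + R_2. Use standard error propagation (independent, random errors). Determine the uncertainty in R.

Each term contributes (cᵢ δxᵢ)² to (δR)²:
  (δR_1)² = 1600;  (δR_2)² = 12100
δR = √(13700) = 117 Ω

117 Ω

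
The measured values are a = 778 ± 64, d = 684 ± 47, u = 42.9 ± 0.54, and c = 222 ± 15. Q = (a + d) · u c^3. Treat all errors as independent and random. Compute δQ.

Let w = a + d = 1460. δw = √(δa² + δd²) = √(4100 + 2210) = 79.4, so δw/w = 0.0543.
Q is then a monomial in w, u, c:
δQ/Q = √((δw/w)² + (1·δu/u)² + (3·δc/c)²) = √(0.00295 + 0.000158 + 0.0411) = 0.210
Q = 6.86e+11, so δQ = 0.210 × 6.86e+11 = 1.44e+11.

1.44e+11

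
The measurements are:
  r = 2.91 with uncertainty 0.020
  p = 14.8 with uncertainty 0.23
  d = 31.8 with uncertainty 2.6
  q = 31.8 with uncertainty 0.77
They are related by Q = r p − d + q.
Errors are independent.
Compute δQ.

2.81

Let w = r·p = 43.1. δw/w = √((1·δr/r)² + (1·δp/p)²) = √(4.72e-05 + 0.000242) = 0.0170, so δw = 0.732.
Q = w − d + q: δQ = √(δw² + δd² + δq²) = √(0.536 + 6.76 + 0.593) = 2.81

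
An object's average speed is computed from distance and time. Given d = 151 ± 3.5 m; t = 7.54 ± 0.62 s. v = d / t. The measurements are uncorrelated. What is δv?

1.71 m/s

Since v is a product/quotient, work with relative uncertainties:
  (1·δd/d)² = (1×0.0232)² = 0.000537;  (-1·δt/t)² = (-1×0.0822)² = 0.00676
δv/v = √(0.00730) = 0.0854
v = 20.0 m/s, so δv = 0.0854 × 20.0 = 1.71 m/s.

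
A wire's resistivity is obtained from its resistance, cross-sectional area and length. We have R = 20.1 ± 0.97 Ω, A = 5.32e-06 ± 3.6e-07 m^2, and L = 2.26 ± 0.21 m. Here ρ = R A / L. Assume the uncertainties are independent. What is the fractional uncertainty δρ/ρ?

0.125

ρ is a product of powers, so relative uncertainties combine in quadrature:
  (1·δR/R)² = (1×0.0483)² = 0.00233;  (1·δA/A)² = (1×0.0677)² = 0.00458;  (-1·δL/L)² = (-1×0.0929)² = 0.00863
δρ/ρ = √(0.0155) = 0.125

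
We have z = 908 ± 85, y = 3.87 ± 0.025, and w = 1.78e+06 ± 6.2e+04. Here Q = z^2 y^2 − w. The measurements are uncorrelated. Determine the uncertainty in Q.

2.32e+06

Let p = z^2·y^2 = 1.23e+07. δp/p = √((2·δz/z)² + (2·δy/y)²) = √(0.0351 + 0.000167) = 0.188, so δp = 2.32e+06.
Q = p − w: δQ = √(δp² + δw²) = √(5.37e+12 + 3.84e+09) = 2.32e+06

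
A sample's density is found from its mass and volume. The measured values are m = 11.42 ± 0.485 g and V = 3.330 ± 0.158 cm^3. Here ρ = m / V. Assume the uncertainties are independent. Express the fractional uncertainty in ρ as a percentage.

6.37%

Relative error in a monomial: (δρ/ρ)² = Σ (nᵢ · δxᵢ/xᵢ)².
  (1·δm/m)² = (1×0.0425)² = 0.00180;  (-1·δV/V)² = (-1×0.0474)² = 0.00225
δρ/ρ = √(0.00405) = 0.0637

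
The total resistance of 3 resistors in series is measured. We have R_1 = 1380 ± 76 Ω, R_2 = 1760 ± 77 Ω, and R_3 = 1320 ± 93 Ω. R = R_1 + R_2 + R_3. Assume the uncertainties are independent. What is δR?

143 Ω

Absolute uncertainties add in quadrature for a linear combination:
  (δR_1)² = 5780;  (δR_2)² = 5930;  (δR_3)² = 8650
δR = √(20400) = 143 Ω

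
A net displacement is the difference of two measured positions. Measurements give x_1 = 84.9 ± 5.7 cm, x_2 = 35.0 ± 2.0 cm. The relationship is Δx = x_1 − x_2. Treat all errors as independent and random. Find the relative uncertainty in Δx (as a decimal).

Sums and differences: (δΔx)² = Σ (cᵢ δxᵢ)².
  (δx_1)² = 32.5;  (δx_2)² = 4.00
δΔx = √(36.5) = 6.04 cm
Δx = 49.9 cm, so δΔx/Δx = 6.04/49.9 = 0.121.

0.121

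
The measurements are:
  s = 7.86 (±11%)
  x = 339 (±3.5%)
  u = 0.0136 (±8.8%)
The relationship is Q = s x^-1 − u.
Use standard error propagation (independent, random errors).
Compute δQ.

0.00293

Let p = s·x^-1 = 0.0232. δp/p = √((1·δs/s)² + (-1·δx/x)²) = √(0.0121 + 0.00123) = 0.115, so δp = 0.00268.
Q = p − u: δQ = √(δp² + δu²) = √(7.16e-06 + 1.43e-06) = 0.00293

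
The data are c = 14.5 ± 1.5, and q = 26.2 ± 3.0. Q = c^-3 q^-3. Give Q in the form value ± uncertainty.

(1.82 ± 0.844) × 10^-8

Since Q is a product/quotient, work with relative uncertainties:
  (-3·δc/c)² = (-3×0.103)² = 0.0963;  (-3·δq/q)² = (-3×0.115)² = 0.118
δQ/Q = √(0.214) = 0.463
Q = 1.82e-08, so δQ = 0.463 × 1.82e-08 = 8.44e-09.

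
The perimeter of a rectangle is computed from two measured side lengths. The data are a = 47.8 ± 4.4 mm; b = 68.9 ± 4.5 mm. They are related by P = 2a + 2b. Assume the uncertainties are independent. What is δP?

Sums and differences: (δP)² = Σ (cᵢ δxᵢ)².
  (2·δa)² = 77.4;  (2·δb)² = 81.0
δP = √(158) = 12.6 mm

12.6 mm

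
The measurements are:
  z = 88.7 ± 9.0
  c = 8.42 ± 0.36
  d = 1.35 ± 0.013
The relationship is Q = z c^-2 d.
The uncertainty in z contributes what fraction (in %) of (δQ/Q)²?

(δQ/Q)² = (1·δz/z)² + (-2·δc/c)² + (1·δd/d)²
  z term: (1×0.101)² = 0.0103
  c term: (-2×0.0428)² = 0.00731
  d term: (1×0.00963)² = 9.27e-05
Total = 0.0177. Share from z = 0.0103/0.0177 = 0.582.

58.2%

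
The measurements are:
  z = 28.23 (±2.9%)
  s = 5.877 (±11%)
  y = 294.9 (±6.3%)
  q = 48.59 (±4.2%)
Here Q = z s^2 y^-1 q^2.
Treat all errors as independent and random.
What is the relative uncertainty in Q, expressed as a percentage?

For a monomial Q ∝ z, s^2, y^-1, q^2, fractional errors add in quadrature:
  (1·δz/z)² = (1×0.0290)² = 0.000841;  (2·δs/s)² = (2×0.110)² = 0.0484;  (-1·δy/y)² = (-1×0.0630)² = 0.00397;  (2·δq/q)² = (2×0.0420)² = 0.00706
δQ/Q = √(0.0603) = 0.245

24.5%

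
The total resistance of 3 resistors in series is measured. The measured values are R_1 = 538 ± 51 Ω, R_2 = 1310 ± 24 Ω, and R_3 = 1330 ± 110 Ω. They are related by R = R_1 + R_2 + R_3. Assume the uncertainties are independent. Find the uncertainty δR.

124 Ω

Absolute uncertainties add in quadrature for a linear combination:
  (δR_1)² = 2600;  (δR_2)² = 576;  (δR_3)² = 12100
δR = √(15300) = 124 Ω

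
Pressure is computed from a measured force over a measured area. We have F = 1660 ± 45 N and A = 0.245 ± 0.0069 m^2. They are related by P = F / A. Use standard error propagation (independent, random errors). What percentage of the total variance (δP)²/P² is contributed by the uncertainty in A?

51.9%

(δP/P)² = (1·δF/F)² + (-1·δA/A)²
  F term: (1×0.0271)² = 0.000735
  A term: (-1×0.0282)² = 0.000793
Total = 0.00153. Share from A = 0.000793/0.00153 = 0.519.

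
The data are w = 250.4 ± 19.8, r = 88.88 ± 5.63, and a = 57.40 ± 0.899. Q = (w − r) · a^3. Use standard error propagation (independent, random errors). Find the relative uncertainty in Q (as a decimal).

0.136

Let u = w − r = 161.5. δu = √(δw² + δr²) = √(392 + 31.7) = 20.6, so δu/u = 0.127.
Q is then a monomial in u, a:
δQ/Q = √((δu/u)² + (3·δa/a)²) = √(0.0162 + 0.00221) = 0.136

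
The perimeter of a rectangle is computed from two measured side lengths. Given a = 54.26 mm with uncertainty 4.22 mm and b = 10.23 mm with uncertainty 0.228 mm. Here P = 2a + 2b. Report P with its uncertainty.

P is a linear combination, so absolute uncertainties add in quadrature:
  (2·δa)² = 71.2;  (2·δb)² = 0.208
δP = √(71.4) = 8.45 mm
P = 129.0 mm.

129.0 ± 8.45 mm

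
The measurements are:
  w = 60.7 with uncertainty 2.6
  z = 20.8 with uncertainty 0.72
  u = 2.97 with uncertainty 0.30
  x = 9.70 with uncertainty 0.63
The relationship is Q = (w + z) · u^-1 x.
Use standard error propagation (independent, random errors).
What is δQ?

33.2

Let h = w + z = 81.5. δh = √(δw² + δz²) = √(6.76 + 0.518) = 2.70, so δh/h = 0.0331.
Q is then a monomial in h, u, x:
δQ/Q = √((δh/h)² + (-1·δu/u)² + (1·δx/x)²) = √(0.00110 + 0.0102 + 0.00422) = 0.125
Q = 266, so δQ = 0.125 × 266 = 33.2.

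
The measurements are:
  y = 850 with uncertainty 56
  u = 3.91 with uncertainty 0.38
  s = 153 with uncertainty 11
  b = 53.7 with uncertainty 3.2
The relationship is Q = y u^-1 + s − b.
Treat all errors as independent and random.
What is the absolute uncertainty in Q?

Let p = y·u^-1 = 217. δp/p = √((1·δy/y)² + (-1·δu/u)²) = √(0.00434 + 0.00945) = 0.117, so δp = 25.5.
Q = p + s − b: δQ = √(δp² + δs² + δb²) = √(651 + 121 + 10.2) = 28.0

28.0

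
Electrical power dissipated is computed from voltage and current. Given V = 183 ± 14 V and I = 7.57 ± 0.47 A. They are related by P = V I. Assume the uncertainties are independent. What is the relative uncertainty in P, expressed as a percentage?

9.85%

Since P is a product/quotient, work with relative uncertainties:
  (1·δV/V)² = (1×0.0765)² = 0.00585;  (1·δI/I)² = (1×0.0621)² = 0.00385
δP/P = √(0.00971) = 0.0985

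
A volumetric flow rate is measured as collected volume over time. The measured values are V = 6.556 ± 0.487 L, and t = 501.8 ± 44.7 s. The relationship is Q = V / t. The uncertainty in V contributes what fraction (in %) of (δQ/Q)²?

41.0%

(δQ/Q)² = (1·δV/V)² + (-1·δt/t)²
  V term: (1×0.0743)² = 0.00552
  t term: (-1×0.0891)² = 0.00794
Total = 0.0135. Share from V = 0.00552/0.0135 = 0.410.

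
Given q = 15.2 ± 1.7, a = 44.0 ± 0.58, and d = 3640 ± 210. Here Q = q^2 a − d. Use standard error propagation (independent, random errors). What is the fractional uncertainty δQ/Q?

0.351

Let p = q^2·a = 10200. δp/p = √((2·δq/q)² + (1·δa/a)²) = √(0.0500 + 0.000174) = 0.224, so δp = 2280.
Q = p − d: δQ = √(δp² + δd²) = √(5.19e+06 + 44100) = 2290
Q = 6530, so δQ/Q = 2290/6530 = 0.351.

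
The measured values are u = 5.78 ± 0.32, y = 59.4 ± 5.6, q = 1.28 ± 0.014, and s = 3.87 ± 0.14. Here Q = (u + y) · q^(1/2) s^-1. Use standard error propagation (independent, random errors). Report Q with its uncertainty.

19.1 ± 1.78

Let w = u + y = 65.2. δw = √(δu² + δy²) = √(0.102 + 31.4) = 5.61, so δw/w = 0.0861.
Q is then a monomial in w, q, s:
δQ/Q = √((δw/w)² + (½·δq/q)² + (-1·δs/s)²) = √(0.00741 + 2.99e-05 + 0.00131) = 0.0935
Q = 19.1, so δQ = 0.0935 × 19.1 = 1.78.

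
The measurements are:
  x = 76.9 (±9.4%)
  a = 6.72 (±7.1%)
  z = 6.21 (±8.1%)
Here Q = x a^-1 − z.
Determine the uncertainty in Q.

1.44

Let p = x·a^-1 = 11.4. δp/p = √((1·δx/x)² + (-1·δa/a)²) = √(0.00884 + 0.00504) = 0.118, so δp = 1.35.
Q = p − z: δQ = √(δp² + δz²) = √(1.82 + 0.253) = 1.44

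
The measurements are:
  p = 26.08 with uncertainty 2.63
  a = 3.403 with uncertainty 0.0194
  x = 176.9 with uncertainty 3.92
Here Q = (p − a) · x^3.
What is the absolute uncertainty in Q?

1.68e+07

Let u = p − a = 22.68. δu = √(δp² + δa²) = √(6.92 + 0.000376) = 2.63, so δu/u = 0.116.
Q is then a monomial in u, x:
δQ/Q = √((δu/u)² + (3·δx/x)²) = √(0.0135 + 0.00442) = 0.134
Q = 1.255e+08, so δQ = 0.134 × 1.255e+08 = 1.68e+07.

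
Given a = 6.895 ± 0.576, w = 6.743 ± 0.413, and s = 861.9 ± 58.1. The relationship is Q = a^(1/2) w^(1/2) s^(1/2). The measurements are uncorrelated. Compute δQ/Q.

0.0618

Since Q is a product/quotient, work with relative uncertainties:
  (½·δa/a)² = (0.5×0.0835)² = 0.00174;  (½·δw/w)² = (0.5×0.0612)² = 0.000938;  (½·δs/s)² = (0.5×0.0674)² = 0.00114
δQ/Q = √(0.00382) = 0.0618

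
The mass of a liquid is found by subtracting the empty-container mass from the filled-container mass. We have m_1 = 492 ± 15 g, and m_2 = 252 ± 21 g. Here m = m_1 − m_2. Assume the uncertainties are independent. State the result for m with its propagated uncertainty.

240 ± 25.8 g

Absolute uncertainties add in quadrature for a linear combination:
  (δm_1)² = 225;  (δm_2)² = 441
δm = √(666) = 25.8 g
m = 240 g.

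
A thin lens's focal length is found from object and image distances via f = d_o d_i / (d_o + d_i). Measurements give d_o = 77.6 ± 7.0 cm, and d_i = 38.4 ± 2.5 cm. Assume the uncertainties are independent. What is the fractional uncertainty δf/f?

∂f/∂d_o = (d_i/(d_o+d_i))² = 0.110;  ∂f/∂d_i = (d_o/(d_o+d_i))² = 0.448
δf = √((∂f/∂d_o · δd_o)² + (∂f/∂d_i · δd_i)²) = √(0.588 + 1.25) = 1.36 cm
f = 25.7 cm, so δf/f = 1.36/25.7 = 0.0528.

0.0528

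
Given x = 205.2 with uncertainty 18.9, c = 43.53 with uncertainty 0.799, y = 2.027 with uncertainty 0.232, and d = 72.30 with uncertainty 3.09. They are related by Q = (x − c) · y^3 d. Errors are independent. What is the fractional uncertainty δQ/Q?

0.365

Let u = x − c = 161.7. δu = √(δx² + δc²) = √(357 + 0.638) = 18.9, so δu/u = 0.117.
Q is then a monomial in u, y, d:
δQ/Q = √((δu/u)² + (3·δy/y)² + (1·δd/d)²) = √(0.0137 + 0.118 + 0.00183) = 0.365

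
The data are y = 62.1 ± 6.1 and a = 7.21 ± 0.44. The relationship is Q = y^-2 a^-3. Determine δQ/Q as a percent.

For a monomial Q ∝ y^-2, a^-3, fractional errors add in quadrature:
  (-2·δy/y)² = (-2×0.0982)² = 0.0386;  (-3·δa/a)² = (-3×0.0610)² = 0.0335
δQ/Q = √(0.0721) = 0.269

26.9%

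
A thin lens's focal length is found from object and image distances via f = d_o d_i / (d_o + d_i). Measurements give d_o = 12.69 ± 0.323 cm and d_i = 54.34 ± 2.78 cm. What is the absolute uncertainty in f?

0.234 cm

∂f/∂d_o = (d_i/(d_o+d_i))² = 0.657;  ∂f/∂d_i = (d_o/(d_o+d_i))² = 0.0358
δf = √((∂f/∂d_o · δd_o)² + (∂f/∂d_i · δd_i)²) = √(0.0451 + 0.00993) = 0.234 cm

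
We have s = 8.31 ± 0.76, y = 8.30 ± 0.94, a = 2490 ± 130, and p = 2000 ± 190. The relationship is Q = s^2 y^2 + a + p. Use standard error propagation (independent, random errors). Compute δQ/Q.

Let w = s^2·y^2 = 4760. δw/w = √((2·δs/s)² + (2·δy/y)²) = √(0.0335 + 0.0513) = 0.291, so δw = 1390.
Q = w + a + p: δQ = √(δw² + δa² + δp²) = √(1.92e+06 + 16900 + 36100) = 1400
Q = 9250, so δQ/Q = 1400/9250 = 0.152.

0.152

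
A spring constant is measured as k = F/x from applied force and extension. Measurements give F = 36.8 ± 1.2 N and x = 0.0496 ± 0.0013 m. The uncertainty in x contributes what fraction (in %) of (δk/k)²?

(δk/k)² = (1·δF/F)² + (-1·δx/x)²
  F term: (1×0.0326)² = 0.00106
  x term: (-1×0.0262)² = 0.000687
Total = 0.00175. Share from x = 0.000687/0.00175 = 0.392.

39.2%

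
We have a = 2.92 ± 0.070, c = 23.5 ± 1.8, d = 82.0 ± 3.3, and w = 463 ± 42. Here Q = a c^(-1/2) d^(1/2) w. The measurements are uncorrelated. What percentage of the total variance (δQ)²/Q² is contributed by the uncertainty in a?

(δQ/Q)² = (1·δa/a)² + (−½·δc/c)² + (½·δd/d)² + (1·δw/w)²
  a term: (1×0.0240)² = 0.000575
  c term: (-0.5×0.0766)² = 0.00147
  d term: (0.5×0.0402)² = 0.000405
  w term: (1×0.0907)² = 0.00823
Total = 0.0107. Share from a = 0.000575/0.0107 = 0.0538.

5.38%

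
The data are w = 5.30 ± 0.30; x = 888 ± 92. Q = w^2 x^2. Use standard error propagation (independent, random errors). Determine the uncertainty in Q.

Since Q is a product/quotient, work with relative uncertainties:
  (2·δw/w)² = (2×0.0566)² = 0.0128;  (2·δx/x)² = (2×0.104)² = 0.0429
δQ/Q = √(0.0558) = 0.236
Q = 2.22e+07, so δQ = 0.236 × 2.22e+07 = 5.23e+06.

5.23e+06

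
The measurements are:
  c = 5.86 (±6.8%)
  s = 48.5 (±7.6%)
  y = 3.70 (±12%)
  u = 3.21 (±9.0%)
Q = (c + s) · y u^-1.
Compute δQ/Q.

Let w = c + s = 54.4. δw = √(δc² + δs²) = √(0.159 + 13.6) = 3.71, so δw/w = 0.0682.
Q is then a monomial in w, y, u:
δQ/Q = √((δw/w)² + (1·δy/y)² + (-1·δu/u)²) = √(0.00465 + 0.0144 + 0.00810) = 0.165

0.165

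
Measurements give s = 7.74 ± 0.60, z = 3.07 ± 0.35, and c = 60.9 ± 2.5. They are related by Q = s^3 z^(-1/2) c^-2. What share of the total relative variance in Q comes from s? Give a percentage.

84.4%

(δQ/Q)² = (3·δs/s)² + (−½·δz/z)² + (-2·δc/c)²
  s term: (3×0.0775)² = 0.0541
  z term: (-0.5×0.114)² = 0.00325
  c term: (-2×0.0411)² = 0.00674
Total = 0.0641. Share from s = 0.0541/0.0641 = 0.844.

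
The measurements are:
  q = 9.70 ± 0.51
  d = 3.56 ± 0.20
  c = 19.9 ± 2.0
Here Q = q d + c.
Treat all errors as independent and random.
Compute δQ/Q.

Let p = q·d = 34.5. δp/p = √((1·δq/q)² + (1·δd/d)²) = √(0.00276 + 0.00316) = 0.0769, so δp = 2.66.
Q = p + c: δQ = √(δp² + δc²) = √(7.06 + 4.00) = 3.33
Q = 54.4, so δQ/Q = 3.33/54.4 = 0.0611.

0.0611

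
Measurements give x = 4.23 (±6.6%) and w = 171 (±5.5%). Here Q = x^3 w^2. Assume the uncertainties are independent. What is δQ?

Products/powers → add relative errors in quadrature, weighted by exponent:
  (3·δx/x)² = (3×0.0660)² = 0.0392;  (2·δw/w)² = (2×0.0550)² = 0.0121
δQ/Q = √(0.0513) = 0.227
Q = 2.21e+06, so δQ = 0.227 × 2.21e+06 = 5.01e+05.

5.01e+05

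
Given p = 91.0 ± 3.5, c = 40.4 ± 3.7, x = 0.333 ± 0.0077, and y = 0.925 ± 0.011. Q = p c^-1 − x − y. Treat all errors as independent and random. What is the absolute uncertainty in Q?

Let w = p·c^-1 = 2.25. δw/w = √((1·δp/p)² + (-1·δc/c)²) = √(0.00148 + 0.00839) = 0.0993, so δw = 0.224.
Q = w − x − y: δQ = √(δw² + δx² + δy²) = √(0.0501 + 5.93e-05 + 0.000121) = 0.224

0.224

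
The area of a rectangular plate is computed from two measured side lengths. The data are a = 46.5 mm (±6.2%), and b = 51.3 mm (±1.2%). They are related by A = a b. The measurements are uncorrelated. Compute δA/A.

A is a product of powers, so relative uncertainties combine in quadrature:
  (1·δa/a)² = (1×0.0620)² = 0.00384;  (1·δb/b)² = (1×0.0120)² = 0.000144
δA/A = √(0.00399) = 0.0632

0.0632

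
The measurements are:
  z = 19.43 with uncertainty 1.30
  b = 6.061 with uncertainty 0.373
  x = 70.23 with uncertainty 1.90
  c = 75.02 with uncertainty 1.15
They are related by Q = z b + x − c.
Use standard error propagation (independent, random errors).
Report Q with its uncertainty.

113.0 ± 10.9

Let p = z·b = 117.8. δp/p = √((1·δz/z)² + (1·δb/b)²) = √(0.00448 + 0.00379) = 0.0909, so δp = 10.7.
Q = p + x − c: δQ = √(δp² + δx² + δc²) = √(115 + 3.61 + 1.32) = 10.9
Q = 113.0.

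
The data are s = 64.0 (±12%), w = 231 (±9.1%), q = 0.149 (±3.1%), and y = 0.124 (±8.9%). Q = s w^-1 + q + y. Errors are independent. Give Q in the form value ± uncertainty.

0.550 ± 0.0434

Let p = s·w^-1 = 0.277. δp/p = √((1·δs/s)² + (-1·δw/w)²) = √(0.0144 + 0.00828) = 0.151, so δp = 0.0417.
Q = p + q + y: δQ = √(δp² + δq² + δy²) = √(0.00174 + 2.13e-05 + 0.000122) = 0.0434
Q = 0.550.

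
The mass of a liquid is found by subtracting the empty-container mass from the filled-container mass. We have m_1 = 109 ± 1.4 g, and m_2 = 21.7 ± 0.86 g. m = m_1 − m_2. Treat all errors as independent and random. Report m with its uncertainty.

87.3 ± 1.64 g

Sums and differences: (δm)² = Σ (cᵢ δxᵢ)².
  (δm_1)² = 1.96;  (δm_2)² = 0.740
δm = √(2.70) = 1.64 g
m = 87.3 g.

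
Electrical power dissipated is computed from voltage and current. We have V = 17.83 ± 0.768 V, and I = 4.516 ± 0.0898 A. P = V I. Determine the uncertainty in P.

3.82 W

Each factor contributes (exponent × relative error)² to (δP/P)²:
  (1·δV/V)² = (1×0.0431)² = 0.00186;  (1·δI/I)² = (1×0.0199)² = 0.000395
δP/P = √(0.00225) = 0.0474
P = 80.52 W, so δP = 0.0474 × 80.52 = 3.82 W.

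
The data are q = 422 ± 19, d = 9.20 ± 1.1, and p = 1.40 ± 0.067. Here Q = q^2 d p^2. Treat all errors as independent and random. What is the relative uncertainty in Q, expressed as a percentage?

Each factor contributes (exponent × relative error)² to (δQ/Q)²:
  (2·δq/q)² = (2×0.0450)² = 0.00811;  (1·δd/d)² = (1×0.120)² = 0.0143;  (2·δp/p)² = (2×0.0479)² = 0.00916
δQ/Q = √(0.0316) = 0.178

17.8%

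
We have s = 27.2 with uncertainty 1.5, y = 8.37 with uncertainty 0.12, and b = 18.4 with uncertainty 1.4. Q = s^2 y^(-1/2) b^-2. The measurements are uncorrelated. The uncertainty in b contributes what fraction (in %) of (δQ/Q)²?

65.5%

(δQ/Q)² = (2·δs/s)² + (−½·δy/y)² + (-2·δb/b)²
  s term: (2×0.0551)² = 0.0122
  y term: (-0.5×0.0143)² = 5.14e-05
  b term: (-2×0.0761)² = 0.0232
Total = 0.0354. Share from b = 0.0232/0.0354 = 0.655.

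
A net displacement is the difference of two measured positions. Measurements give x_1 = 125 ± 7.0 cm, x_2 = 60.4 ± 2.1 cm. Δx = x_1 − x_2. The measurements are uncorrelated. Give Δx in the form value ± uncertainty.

For a sum/difference, combine absolute errors in quadrature:
  (δx_1)² = 49.0;  (δx_2)² = 4.41
δΔx = √(53.4) = 7.31 cm
Δx = 64.6 cm.

64.6 ± 7.31 cm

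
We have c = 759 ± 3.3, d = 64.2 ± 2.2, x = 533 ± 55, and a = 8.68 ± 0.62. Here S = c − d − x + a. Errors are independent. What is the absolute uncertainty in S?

Sums and differences: (δS)² = Σ (cᵢ δxᵢ)².
  (δc)² = 10.9;  (δd)² = 4.84;  (δx)² = 3020;  (δa)² = 0.384
δS = √(3040) = 55.1

55.1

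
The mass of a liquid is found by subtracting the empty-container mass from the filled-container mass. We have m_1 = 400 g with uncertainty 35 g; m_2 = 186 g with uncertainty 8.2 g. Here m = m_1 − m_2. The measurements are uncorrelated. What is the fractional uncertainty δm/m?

Each term contributes (cᵢ δxᵢ)² to (δm)²:
  (δm_1)² = 1220;  (δm_2)² = 67.2
δm = √(1290) = 35.9 g
m = 214 g, so δm/m = 35.9/214 = 0.168.

0.168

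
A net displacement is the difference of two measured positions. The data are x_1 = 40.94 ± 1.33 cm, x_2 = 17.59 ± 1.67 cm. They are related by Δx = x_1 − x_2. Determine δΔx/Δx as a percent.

For a sum/difference, combine absolute errors in quadrature:
  (δx_1)² = 1.77;  (δx_2)² = 2.79
δΔx = √(4.56) = 2.13 cm
Δx = 23.35 cm, so δΔx/Δx = 2.13/23.35 = 0.0914.

9.14%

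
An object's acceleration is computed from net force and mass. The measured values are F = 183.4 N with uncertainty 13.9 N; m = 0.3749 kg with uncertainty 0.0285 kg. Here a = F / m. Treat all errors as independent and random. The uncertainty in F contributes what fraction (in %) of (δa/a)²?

49.8%

(δa/a)² = (1·δF/F)² + (-1·δm/m)²
  F term: (1×0.0758)² = 0.00574
  m term: (-1×0.0760)² = 0.00578
Total = 0.0115. Share from F = 0.00574/0.0115 = 0.498.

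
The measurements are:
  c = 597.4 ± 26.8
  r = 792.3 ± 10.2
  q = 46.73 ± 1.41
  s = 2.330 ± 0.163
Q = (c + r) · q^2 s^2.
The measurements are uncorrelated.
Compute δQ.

Let u = c + r = 1390. δu = √(δc² + δr²) = √(718 + 104) = 28.7, so δu/u = 0.0206.
Q is then a monomial in u, q, s:
δQ/Q = √((δu/u)² + (2·δq/q)² + (2·δs/s)²) = √(0.000426 + 0.00364 + 0.0196) = 0.154
Q = 1.647e+07, so δQ = 0.154 × 1.647e+07 = 2.53e+06.

2.53e+06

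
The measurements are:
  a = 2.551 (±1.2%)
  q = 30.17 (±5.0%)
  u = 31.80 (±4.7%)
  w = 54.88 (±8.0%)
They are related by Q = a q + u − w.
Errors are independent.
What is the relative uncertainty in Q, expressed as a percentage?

11.3%

Let p = a·q = 76.96. δp/p = √((1·δa/a)² + (1·δq/q)²) = √(0.000144 + 0.00250) = 0.0514, so δp = 3.96.
Q = p + u − w: δQ = √(δp² + δu² + δw²) = √(15.7 + 2.23 + 19.3) = 6.10
Q = 53.88, so δQ/Q = 6.10/53.88 = 0.113.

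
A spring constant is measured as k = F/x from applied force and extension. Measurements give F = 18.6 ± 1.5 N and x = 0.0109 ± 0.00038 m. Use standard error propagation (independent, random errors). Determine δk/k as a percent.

k is a product of powers, so relative uncertainties combine in quadrature:
  (1·δF/F)² = (1×0.0806)² = 0.00650;  (-1·δx/x)² = (-1×0.0349)² = 0.00122
δk/k = √(0.00772) = 0.0879

8.79%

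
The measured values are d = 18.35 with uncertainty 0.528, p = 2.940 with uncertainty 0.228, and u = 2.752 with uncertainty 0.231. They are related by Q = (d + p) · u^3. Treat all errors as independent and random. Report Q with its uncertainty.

443.7 ± 112

Let w = d + p = 21.29. δw = √(δd² + δp²) = √(0.279 + 0.0520) = 0.575, so δw/w = 0.0270.
Q is then a monomial in w, u:
δQ/Q = √((δw/w)² + (3·δu/u)²) = √(0.000730 + 0.0634) = 0.253
Q = 443.7, so δQ = 0.253 × 443.7 = 112.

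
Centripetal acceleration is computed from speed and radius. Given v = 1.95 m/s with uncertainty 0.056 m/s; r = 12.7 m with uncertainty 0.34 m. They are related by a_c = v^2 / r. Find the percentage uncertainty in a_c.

6.34%

a_c is a product of powers, so relative uncertainties combine in quadrature:
  (2·δv/v)² = (2×0.0287)² = 0.00330;  (-1·δr/r)² = (-1×0.0268)² = 0.000717
δa_c/a_c = √(0.00402) = 0.0634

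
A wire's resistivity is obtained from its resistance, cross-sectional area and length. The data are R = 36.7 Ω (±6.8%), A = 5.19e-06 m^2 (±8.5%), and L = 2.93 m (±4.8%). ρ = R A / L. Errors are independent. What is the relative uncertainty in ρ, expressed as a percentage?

11.9%

For a monomial ρ ∝ R, A, L^-1, fractional errors add in quadrature:
  (1·δR/R)² = (1×0.0680)² = 0.00462;  (1·δA/A)² = (1×0.0850)² = 0.00723;  (-1·δL/L)² = (-1×0.0480)² = 0.00230
δρ/ρ = √(0.0142) = 0.119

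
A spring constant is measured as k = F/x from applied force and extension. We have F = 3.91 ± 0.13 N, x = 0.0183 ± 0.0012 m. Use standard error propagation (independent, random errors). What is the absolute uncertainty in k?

15.7 N/m

Relative error in a monomial: (δk/k)² = Σ (nᵢ · δxᵢ/xᵢ)².
  (1·δF/F)² = (1×0.0332)² = 0.00111;  (-1·δx/x)² = (-1×0.0656)² = 0.00430
δk/k = √(0.00541) = 0.0735
k = 214 N/m, so δk = 0.0735 × 214 = 15.7 N/m.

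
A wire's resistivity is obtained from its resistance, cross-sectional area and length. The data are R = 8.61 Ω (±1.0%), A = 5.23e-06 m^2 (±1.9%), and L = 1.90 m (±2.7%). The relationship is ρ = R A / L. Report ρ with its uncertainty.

Each factor contributes (exponent × relative error)² to (δρ/ρ)²:
  (1·δR/R)² = (1×0.0100)² = 0.000100;  (1·δA/A)² = (1×0.0190)² = 0.000361;  (-1·δL/L)² = (-1×0.0270)² = 0.000729
δρ/ρ = √(0.00119) = 0.0345
ρ = 2.37e-05 Ω·m, so δρ = 0.0345 × 2.37e-05 = 8.18e-07 Ω·m.

(2.37 ± 0.0818) × 10^-5 Ω·m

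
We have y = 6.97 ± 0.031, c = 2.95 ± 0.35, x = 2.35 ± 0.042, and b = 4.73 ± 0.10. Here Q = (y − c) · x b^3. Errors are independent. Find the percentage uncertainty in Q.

10.9%

Let u = y − c = 4.02. δu = √(δy² + δc²) = √(0.000961 + 0.122) = 0.351, so δu/u = 0.0874.
Q is then a monomial in u, x, b:
δQ/Q = √((δu/u)² + (1·δx/x)² + (3·δb/b)²) = √(0.00764 + 0.000319 + 0.00402) = 0.109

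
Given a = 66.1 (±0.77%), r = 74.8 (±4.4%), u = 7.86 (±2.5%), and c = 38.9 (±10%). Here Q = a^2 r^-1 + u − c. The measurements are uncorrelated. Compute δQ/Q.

0.174

Let p = a^2·r^-1 = 58.4. δp/p = √((2·δa/a)² + (-1·δr/r)²) = √(0.000237 + 0.00194) = 0.0466, so δp = 2.72.
Q = p + u − c: δQ = √(δp² + δu² + δc²) = √(7.41 + 0.0386 + 15.1) = 4.75
Q = 27.4, so δQ/Q = 4.75/27.4 = 0.174.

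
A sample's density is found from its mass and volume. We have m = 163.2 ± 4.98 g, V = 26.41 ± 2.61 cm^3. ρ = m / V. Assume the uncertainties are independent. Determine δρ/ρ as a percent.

ρ is a product of powers, so relative uncertainties combine in quadrature:
  (1·δm/m)² = (1×0.0305)² = 0.000931;  (-1·δV/V)² = (-1×0.0988)² = 0.00977
δρ/ρ = √(0.0107) = 0.103

10.3%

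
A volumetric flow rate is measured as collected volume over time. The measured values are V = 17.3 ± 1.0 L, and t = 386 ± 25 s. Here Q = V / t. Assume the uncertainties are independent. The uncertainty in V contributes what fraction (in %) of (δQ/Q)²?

44.3%

(δQ/Q)² = (1·δV/V)² + (-1·δt/t)²
  V term: (1×0.0578)² = 0.00334
  t term: (-1×0.0648)² = 0.00419
Total = 0.00754. Share from V = 0.00334/0.00754 = 0.443.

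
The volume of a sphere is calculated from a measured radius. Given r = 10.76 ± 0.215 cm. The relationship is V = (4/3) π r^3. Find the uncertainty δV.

Relative error in a monomial: (δV/V)² = Σ (nᵢ · δxᵢ/xᵢ)².
  (3·δr/r)² = (3×0.0200)² = 0.00359
δV/V = √(0.00359) = 0.0599
V = 5218 cm^3, so δV = 0.0599 × 5218 = 313 cm^3.

313 cm^3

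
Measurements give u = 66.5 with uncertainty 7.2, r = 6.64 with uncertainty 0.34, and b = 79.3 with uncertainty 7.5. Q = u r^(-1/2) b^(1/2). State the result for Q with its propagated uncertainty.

230 ± 27.8

For a monomial Q ∝ u, r^(-1/2), b^(1/2), fractional errors add in quadrature:
  (1·δu/u)² = (1×0.108)² = 0.0117;  (−½·δr/r)² = (-0.5×0.0512)² = 0.000655;  (½·δb/b)² = (0.5×0.0946)² = 0.00224
δQ/Q = √(0.0146) = 0.121
Q = 230, so δQ = 0.121 × 230 = 27.8.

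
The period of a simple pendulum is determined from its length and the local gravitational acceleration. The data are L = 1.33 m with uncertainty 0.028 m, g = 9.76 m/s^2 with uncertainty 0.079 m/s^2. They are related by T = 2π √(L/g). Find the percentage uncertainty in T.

1.13%

Since T is a product/quotient, work with relative uncertainties:
  (½·δL/L)² = (0.5×0.0211)² = 0.000111;  (−½·δg/g)² = (-0.5×0.00809)² = 1.64e-05
δT/T = √(0.000127) = 0.0113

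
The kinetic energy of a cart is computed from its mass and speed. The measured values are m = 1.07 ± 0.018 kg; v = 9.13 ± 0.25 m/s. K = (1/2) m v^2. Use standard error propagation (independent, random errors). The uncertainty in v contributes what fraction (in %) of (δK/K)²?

(δK/K)² = (1·δm/m)² + (2·δv/v)²
  m term: (1×0.0168)² = 0.000283
  v term: (2×0.0274)² = 0.00300
Total = 0.00328. Share from v = 0.00300/0.00328 = 0.914.

91.4%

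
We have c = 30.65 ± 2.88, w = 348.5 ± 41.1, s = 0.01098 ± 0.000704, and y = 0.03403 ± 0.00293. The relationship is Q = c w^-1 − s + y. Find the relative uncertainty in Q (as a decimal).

Let p = c·w^-1 = 0.08795. δp/p = √((1·δc/c)² + (-1·δw/w)²) = √(0.00883 + 0.0139) = 0.151, so δp = 0.0133.
Q = p − s + y: δQ = √(δp² + δs² + δy²) = √(0.000176 + 4.96e-07 + 8.58e-06) = 0.0136
Q = 0.1110, so δQ/Q = 0.0136/0.1110 = 0.123.

0.123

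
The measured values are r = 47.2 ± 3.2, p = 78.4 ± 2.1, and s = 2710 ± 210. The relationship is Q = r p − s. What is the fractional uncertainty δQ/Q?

Let w = r·p = 3700. δw/w = √((1·δr/r)² + (1·δp/p)²) = √(0.00460 + 0.000717) = 0.0729, so δw = 270.
Q = w − s: δQ = √(δw² + δs²) = √(72800 + 44100) = 342
Q = 990, so δQ/Q = 342/990 = 0.345.

0.345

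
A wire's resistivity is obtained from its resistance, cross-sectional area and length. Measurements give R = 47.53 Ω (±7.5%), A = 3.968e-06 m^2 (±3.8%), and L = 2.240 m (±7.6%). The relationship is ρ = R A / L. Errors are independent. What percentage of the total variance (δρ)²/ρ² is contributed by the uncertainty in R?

(δρ/ρ)² = (1·δR/R)² + (1·δA/A)² + (-1·δL/L)²
  R term: (1×0.0750)² = 0.00562
  A term: (1×0.0380)² = 0.00144
  L term: (-1×0.0760)² = 0.00578
Total = 0.0128. Share from R = 0.00562/0.0128 = 0.438.

43.8%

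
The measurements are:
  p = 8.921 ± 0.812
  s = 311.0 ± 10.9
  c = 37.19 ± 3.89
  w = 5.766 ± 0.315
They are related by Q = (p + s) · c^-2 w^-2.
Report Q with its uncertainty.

Let u = p + s = 319.9. δu = √(δp² + δs²) = √(0.659 + 119) = 10.9, so δu/u = 0.0342.
Q is then a monomial in u, c, w:
δQ/Q = √((δu/u)² + (-2·δc/c)² + (-2·δw/w)²) = √(0.00117 + 0.0438 + 0.0119) = 0.238
Q = 0.006957, so δQ = 0.238 × 0.006957 = 0.00166.

0.006957 ± 0.00166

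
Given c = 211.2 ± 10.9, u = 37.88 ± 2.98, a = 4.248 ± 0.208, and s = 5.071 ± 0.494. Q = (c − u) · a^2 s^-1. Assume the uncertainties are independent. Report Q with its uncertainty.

Let w = c − u = 173.3. δw = √(δc² + δu²) = √(119 + 8.88) = 11.3, so δw/w = 0.0652.
Q is then a monomial in w, a, s:
δQ/Q = √((δw/w)² + (2·δa/a)² + (-1·δs/s)²) = √(0.00425 + 0.00959 + 0.00949) = 0.153
Q = 616.8, so δQ = 0.153 × 616.8 = 94.2.

616.8 ± 94.2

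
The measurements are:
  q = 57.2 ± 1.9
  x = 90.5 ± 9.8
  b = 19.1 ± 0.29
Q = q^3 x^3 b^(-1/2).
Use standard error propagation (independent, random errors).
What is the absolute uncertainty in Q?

1.08e+10

Q is a product of powers, so relative uncertainties combine in quadrature:
  (3·δq/q)² = (3×0.0332)² = 0.00993;  (3·δx/x)² = (3×0.108)² = 0.106;  (−½·δb/b)² = (-0.5×0.0152)² = 5.76e-05
δQ/Q = √(0.116) = 0.340
Q = 3.17e+10, so δQ = 0.340 × 3.17e+10 = 1.08e+10.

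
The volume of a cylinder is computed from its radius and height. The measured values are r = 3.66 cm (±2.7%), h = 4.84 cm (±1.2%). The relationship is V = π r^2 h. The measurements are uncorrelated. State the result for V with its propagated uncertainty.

Relative error in a monomial: (δV/V)² = Σ (nᵢ · δxᵢ/xᵢ)².
  (2·δr/r)² = (2×0.0270)² = 0.00292;  (1·δh/h)² = (1×0.0120)² = 0.000144
δV/V = √(0.00306) = 0.0553
V = 204 cm^3, so δV = 0.0553 × 204 = 11.3 cm^3.

204 ± 11.3 cm^3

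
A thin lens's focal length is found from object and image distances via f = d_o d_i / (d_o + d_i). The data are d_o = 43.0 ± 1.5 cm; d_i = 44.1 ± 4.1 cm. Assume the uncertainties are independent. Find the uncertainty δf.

1.07 cm

∂f/∂d_o = (d_i/(d_o+d_i))² = 0.256;  ∂f/∂d_i = (d_o/(d_o+d_i))² = 0.244
δf = √((∂f/∂d_o · δd_o)² + (∂f/∂d_i · δd_i)²) = √(0.148 + 0.999) = 1.07 cm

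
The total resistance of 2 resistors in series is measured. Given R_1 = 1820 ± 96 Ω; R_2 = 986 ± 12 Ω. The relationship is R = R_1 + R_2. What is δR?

Absolute uncertainties add in quadrature for a linear combination:
  (δR_1)² = 9220;  (δR_2)² = 144
δR = √(9360) = 96.7 Ω

96.7 Ω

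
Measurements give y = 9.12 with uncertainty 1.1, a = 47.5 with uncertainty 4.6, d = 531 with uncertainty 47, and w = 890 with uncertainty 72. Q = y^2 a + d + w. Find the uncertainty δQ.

1030

Let p = y^2·a = 3950. δp/p = √((2·δy/y)² + (1·δa/a)²) = √(0.0582 + 0.00938) = 0.260, so δp = 1030.
Q = p + d + w: δQ = √(δp² + δd² + δw²) = √(1.05e+06 + 2210 + 5180) = 1030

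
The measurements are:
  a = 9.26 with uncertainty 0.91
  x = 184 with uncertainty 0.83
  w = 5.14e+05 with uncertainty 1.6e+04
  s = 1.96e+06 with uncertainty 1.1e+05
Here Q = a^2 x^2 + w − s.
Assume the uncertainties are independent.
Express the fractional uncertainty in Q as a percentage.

Let p = a^2·x^2 = 2.9e+06. δp/p = √((2·δa/a)² + (2·δx/x)²) = √(0.0386 + 8.14e-05) = 0.197, so δp = 5.71e+05.
Q = p + w − s: δQ = √(δp² + δw² + δs²) = √(3.26e+11 + 2.56e+08 + 1.21e+10) = 5.82e+05
Q = 1.46e+06, so δQ/Q = 5.82e+05/1.46e+06 = 0.399.

39.9%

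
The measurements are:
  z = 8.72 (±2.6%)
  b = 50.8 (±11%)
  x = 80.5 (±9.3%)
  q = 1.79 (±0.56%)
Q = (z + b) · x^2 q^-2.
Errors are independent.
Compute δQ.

25100

Let u = z + b = 59.5. δu = √(δz² + δb²) = √(0.0514 + 31.2) = 5.59, so δu/u = 0.0940.
Q is then a monomial in u, x, q:
δQ/Q = √((δu/u)² + (2·δx/x)² + (-2·δq/q)²) = √(0.00883 + 0.0346 + 0.000125) = 0.209
Q = 1.2e+05, so δQ = 0.209 × 1.2e+05 = 25100.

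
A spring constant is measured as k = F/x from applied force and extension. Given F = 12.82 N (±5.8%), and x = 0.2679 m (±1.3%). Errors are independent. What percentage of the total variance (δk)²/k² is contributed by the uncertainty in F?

95.2%

(δk/k)² = (1·δF/F)² + (-1·δx/x)²
  F term: (1×0.0580)² = 0.00336
  x term: (-1×0.0130)² = 0.000169
Total = 0.00353. Share from F = 0.00336/0.00353 = 0.952.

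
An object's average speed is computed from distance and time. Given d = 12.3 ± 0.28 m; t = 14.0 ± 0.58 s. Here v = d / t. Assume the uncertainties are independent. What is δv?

Since v is a product/quotient, work with relative uncertainties:
  (1·δd/d)² = (1×0.0228)² = 0.000518;  (-1·δt/t)² = (-1×0.0414)² = 0.00172
δv/v = √(0.00223) = 0.0473
v = 0.879 m/s, so δv = 0.0473 × 0.879 = 0.0415 m/s.

0.0415 m/s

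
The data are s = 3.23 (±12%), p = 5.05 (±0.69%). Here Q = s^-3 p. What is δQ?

For a monomial Q ∝ s^-3, p, fractional errors add in quadrature:
  (-3·δs/s)² = (-3×0.120)² = 0.130;  (1·δp/p)² = (1×0.00690)² = 4.76e-05
δQ/Q = √(0.130) = 0.360
Q = 0.150, so δQ = 0.360 × 0.150 = 0.0540.

0.0540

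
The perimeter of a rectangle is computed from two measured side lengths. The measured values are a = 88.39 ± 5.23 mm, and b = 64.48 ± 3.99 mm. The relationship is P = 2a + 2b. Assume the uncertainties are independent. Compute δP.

Absolute uncertainties add in quadrature for a linear combination:
  (2·δa)² = 109;  (2·δb)² = 63.7
δP = √(173) = 13.2 mm

13.2 mm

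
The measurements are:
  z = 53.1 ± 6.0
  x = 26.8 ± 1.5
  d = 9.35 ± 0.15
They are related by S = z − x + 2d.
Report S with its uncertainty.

Sums and differences: (δS)² = Σ (cᵢ δxᵢ)².
  (δz)² = 36.0;  (δx)² = 2.25;  (2·δd)² = 0.0900
δS = √(38.3) = 6.19
S = 45.0.

45.0 ± 6.19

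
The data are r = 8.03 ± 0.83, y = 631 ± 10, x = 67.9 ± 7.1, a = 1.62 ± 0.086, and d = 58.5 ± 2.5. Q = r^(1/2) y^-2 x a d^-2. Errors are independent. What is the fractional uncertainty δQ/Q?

Since Q is a product/quotient, work with relative uncertainties:
  (½·δr/r)² = (0.5×0.103)² = 0.00267;  (-2·δy/y)² = (-2×0.0158)² = 0.00100;  (1·δx/x)² = (1×0.105)² = 0.0109;  (1·δa/a)² = (1×0.0531)² = 0.00282;  (-2·δd/d)² = (-2×0.0427)² = 0.00731
δQ/Q = √(0.0247) = 0.157

0.157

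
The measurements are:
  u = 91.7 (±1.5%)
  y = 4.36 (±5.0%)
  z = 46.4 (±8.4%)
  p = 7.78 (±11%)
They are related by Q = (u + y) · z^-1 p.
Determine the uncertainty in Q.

Let w = u + y = 96.1. δw = √(δu² + δy²) = √(1.89 + 0.0475) = 1.39, so δw/w = 0.0145.
Q is then a monomial in w, z, p:
δQ/Q = √((δw/w)² + (-1·δz/z)² + (1·δp/p)²) = √(0.000210 + 0.00706 + 0.0121) = 0.139
Q = 16.1, so δQ = 0.139 × 16.1 = 2.24.

2.24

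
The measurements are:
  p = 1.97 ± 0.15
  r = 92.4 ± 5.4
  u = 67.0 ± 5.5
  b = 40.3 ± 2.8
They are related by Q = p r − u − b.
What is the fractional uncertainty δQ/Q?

Let w = p·r = 182. δw/w = √((1·δp/p)² + (1·δr/r)²) = √(0.00580 + 0.00342) = 0.0960, so δw = 17.5.
Q = w − u − b: δQ = √(δw² + δu² + δb²) = √(305 + 30.2 + 7.84) = 18.5
Q = 74.7, so δQ/Q = 18.5/74.7 = 0.248.

0.248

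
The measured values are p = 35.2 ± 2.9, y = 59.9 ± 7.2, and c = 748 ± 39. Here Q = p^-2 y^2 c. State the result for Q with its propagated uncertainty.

2170 ± 641

Since Q is a product/quotient, work with relative uncertainties:
  (-2·δp/p)² = (-2×0.0824)² = 0.0272;  (2·δy/y)² = (2×0.120)² = 0.0578;  (1·δc/c)² = (1×0.0521)² = 0.00272
δQ/Q = √(0.0877) = 0.296
Q = 2170, so δQ = 0.296 × 2170 = 641.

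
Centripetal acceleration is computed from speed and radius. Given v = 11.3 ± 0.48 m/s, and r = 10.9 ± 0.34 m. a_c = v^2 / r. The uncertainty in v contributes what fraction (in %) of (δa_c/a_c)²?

(δa_c/a_c)² = (2·δv/v)² + (-1·δr/r)²
  v term: (2×0.0425)² = 0.00722
  r term: (-1×0.0312)² = 0.000973
Total = 0.00819. Share from v = 0.00722/0.00819 = 0.881.

88.1%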